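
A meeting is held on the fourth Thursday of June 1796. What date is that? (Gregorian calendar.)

June 1, 1796 is a Wednesday.
The first Thursday is therefore June 2 (1 days later).
The fourth Thursday is 2 + 3×7 = June 23.

June 23, 1796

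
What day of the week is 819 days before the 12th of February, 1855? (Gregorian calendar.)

First find the weekday of Feb 12, 1855. Doomsday rule: the anchor day for the 1800s is Friday. For year 55: 55÷12 = 4 r 7, and 7÷4 = 1, so 4+7+1 = 12.
Friday + 12 ≡ Wednesday — that's 1855's doomsday.
In February the doomsday date is Feb 28 (1855 is not a leap year).
Feb 12 is 16 days before Feb 28; 16 mod 7 = 2, so Wednesday − 2 = Monday.
819 mod 7 = 0, so 819 days before a Monday is Monday − 0 = Monday.

Monday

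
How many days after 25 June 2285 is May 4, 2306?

7617

Jun 25, 2285 → Jun 25, 2286: 365 days.
Jun 25, 2286 → Jun 25, 2287: 365 days.
Jun 25, 2287 → Jun 25, 2288: 366 days (Feb 29, 2288 is in that span).
Jun 25, 2288 → Jun 25, 2289: 365 days.
Jun 25, 2289 → Jun 25, 2290: 365 days.
Jun 25, 2290 → Jun 25, 2291: 365 days.
Jun 25, 2291 → Jun 25, 2292: 366 days (Feb 29, 2292 is in that span).
Jun 25, 2292 → Jun 25, 2293: 365 days.
Jun 25, 2293 → Jun 25, 2294: 365 days.
Jun 25, 2294 → Jun 25, 2295: 365 days.
Jun 25, 2295 → Jun 25, 2296: 366 days (Feb 29, 2296 is in that span).
Jun 25, 2296 → Jun 25, 2297: 365 days.
Jun 25, 2297 → Jun 25, 2298: 365 days.
Jun 25, 2298 → Jun 25, 2299: 365 days.
Jun 25, 2299 → Jun 25, 2300: 365 days.
Jun 25, 2300 → Jun 25, 2301: 365 days.
Jun 25, 2301 → Jun 25, 2302: 365 days.
Jun 25, 2302 → Jun 25, 2303: 365 days.
Jun 25, 2303 → Jun 25, 2304: 366 days (Feb 29, 2304 is in that span).
Jun 25, 2304 → Jun 25, 2305: 365 days.
Jun 25, 2305 → Jul 25, 2305: 30 days (June has 30).
Jul 25, 2305 → Aug 25, 2305: 31 days (July has 31).
Aug 25, 2305 → Sep 25, 2305: 31 days (August has 31).
Sep 25, 2305 → Oct 25, 2305: 30 days (September has 30).
Oct 25, 2305 → Nov 25, 2305: 31 days (October has 31).
Nov 25, 2305 → Dec 25, 2305: 30 days (November has 30).
Dec 25, 2305 → Jan 25, 2306: 31 days (December has 31).
Jan 25, 2306 → Feb 25, 2306: 31 days (January has 31).
Feb 25, 2306 → Mar 25, 2306: 28 days (February has 28).
Mar 25, 2306 → Apr 25, 2306: 31 days (March has 31).
Apr 25, 2306 → May 4, 2306: 9 days.
Total: 7617 days.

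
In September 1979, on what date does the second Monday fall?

September 10, 1979

September 1, 1979 is a Saturday.
The first Monday is therefore September 3 (2 days later).
The second Monday is 3 + 1×7 = September 10.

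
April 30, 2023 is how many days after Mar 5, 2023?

56

Mar 5, 2023 → Apr 5, 2023: 31 days (March has 31).
Apr 5, 2023 → Apr 30, 2023: 25 days.
Total: 56 days.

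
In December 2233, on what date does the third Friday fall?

December 1, 2233 is a Sunday.
The first Friday is therefore December 6 (5 days later).
The third Friday is 6 + 2×7 = December 20.

December 20, 2233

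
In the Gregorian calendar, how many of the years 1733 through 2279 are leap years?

132

Multiples of 4 in [1733,2279]: 136.
Of those, multiples of 100: 5 (not leap unless ÷400).
Multiples of 400: 1.
Leap years = 136 − 5 + 1 = 132.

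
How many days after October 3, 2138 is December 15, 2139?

Oct 3, 2138 → Oct 3, 2139: 365 days.
Oct 3, 2139 → Nov 3, 2139: 31 days (October has 31).
Nov 3, 2139 → Dec 3, 2139: 30 days (November has 30).
Dec 3, 2139 → Dec 15, 2139: 12 days.
Total: 438 days.

438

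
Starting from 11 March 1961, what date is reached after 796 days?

May 16, 1963

+365 (one year) → Mar 11, 1962 (431 left).
+365 (one year) → Mar 11, 1963 (66 left).
Mar has 31 days: +21 → Apr 1, 1963 (45 left).
Apr has 30 days: +30 → May 1, 1963 (15 left).
+15 → May 16, 1963.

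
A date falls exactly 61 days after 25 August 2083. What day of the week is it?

Monday

Aug 25, 2083 is a Wednesday.
61 mod 7 = 5, so 61 days after a Wednesday is Wednesday + 5 = Monday.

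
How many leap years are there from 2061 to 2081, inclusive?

Multiples of 4 in [2061,2081]: 5.
Of those, multiples of 100: 0 (not leap unless ÷400).
Multiples of 400: 0.
Leap years = 5 − 0 + 0 = 5.

5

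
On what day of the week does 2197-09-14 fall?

Thursday

Doomsday rule: the anchor day for the 2100s is Sunday. For year 97: 97÷12 = 8 r 1, and 1÷4 = 0, so 8+1+0 = 9.
Sunday + 9 ≡ Tuesday — that's 2197's doomsday.
In September the doomsday date is Sep 5.
Sep 14 is 9 days after Sep 5; 9 mod 7 = 2, so Tuesday + 2 = Thursday.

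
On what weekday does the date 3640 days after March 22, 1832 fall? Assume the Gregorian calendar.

First find the weekday of Mar 22, 1832. Doomsday rule: the anchor day for the 1800s is Friday. For year 32: 32÷12 = 2 r 8, and 8÷4 = 2, so 2+8+2 = 12.
Friday + 12 ≡ Wednesday — that's 1832's doomsday.
In March the doomsday date is Mar 14.
Mar 22 is 8 days after Mar 14; 8 mod 7 = 1, so Wednesday + 1 = Thursday.
3640 mod 7 = 0, so 3640 days after a Thursday is Thursday + 0 = Thursday.

Thursday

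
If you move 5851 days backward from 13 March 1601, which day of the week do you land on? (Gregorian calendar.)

Mar 13, 1601 is a Tuesday.
5851 mod 7 = 6, so 5851 days before a Tuesday is Tuesday − 6 = Wednesday.

Wednesday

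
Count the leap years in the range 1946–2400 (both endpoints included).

Multiples of 4 in [1946,2400]: 114.
Of those, multiples of 100: 5 (not leap unless ÷400).
Multiples of 400: 2.
Leap years = 114 − 5 + 2 = 111.

111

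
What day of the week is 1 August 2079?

Tuesday

Doomsday rule: the anchor day for the 2000s is Tuesday. For year 79: 79÷12 = 6 r 7, and 7÷4 = 1, so 6+7+1 = 14.
Tuesday + 14 ≡ Tuesday — that's 2079's doomsday.
In August the doomsday date is Aug 8.
Aug 1 is 7 days before Aug 8; 7 mod 7 = 0, so Tuesday − 0 = Tuesday.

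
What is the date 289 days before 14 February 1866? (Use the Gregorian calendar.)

May 1, 1865

−14 → Jan 31, 1866 (end of Jan, 31 days; 275 left).
−31 → Dec 31, 1865 (end of Dec, 31 days; 244 left).
−31 → Nov 30, 1865 (end of Nov, 30 days; 213 left).
−30 → Oct 31, 1865 (end of Oct, 31 days; 183 left).
−31 → Sep 30, 1865 (end of Sep, 30 days; 152 left).
−30 → Aug 31, 1865 (end of Aug, 31 days; 122 left).
−31 → Jul 31, 1865 (end of Jul, 31 days; 91 left).
−31 → Jun 30, 1865 (end of Jun, 30 days; 60 left).
−30 → May 31, 1865 (end of May, 31 days; 30 left).
−30 → May 1, 1865.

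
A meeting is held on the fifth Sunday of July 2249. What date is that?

July 1, 2249 is a Sunday.
The first Sunday is therefore July 1 (same day).
The fifth Sunday is 1 + 4×7 = July 29.

July 29, 2249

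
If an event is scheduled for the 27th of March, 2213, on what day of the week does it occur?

Saturday

Doomsday rule: the anchor day for the 2200s is Friday. For year 13: 13÷12 = 1 r 1, and 1÷4 = 0, so 1+1+0 = 2.
Friday + 2 ≡ Sunday — that's 2213's doomsday.
In March the doomsday date is Mar 14.
Mar 27 is 13 days after Mar 14; 13 mod 7 = 6, so Sunday + 6 = Saturday.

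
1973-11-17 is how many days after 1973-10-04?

Oct 4, 1973 → Nov 4, 1973: 31 days (October has 31).
Nov 4, 1973 → Nov 17, 1973: 13 days.
Total: 44 days.

44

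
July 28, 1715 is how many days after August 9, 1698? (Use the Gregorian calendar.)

6196

Aug 9, 1698 → Aug 9, 1699: 365 days.
Aug 9, 1699 → Aug 9, 1700: 365 days.
Aug 9, 1700 → Aug 9, 1701: 365 days.
Aug 9, 1701 → Aug 9, 1702: 365 days.
Aug 9, 1702 → Aug 9, 1703: 365 days.
Aug 9, 1703 → Aug 9, 1704: 366 days (Feb 29, 1704 is in that span).
Aug 9, 1704 → Aug 9, 1705: 365 days.
Aug 9, 1705 → Aug 9, 1706: 365 days.
Aug 9, 1706 → Aug 9, 1707: 365 days.
Aug 9, 1707 → Aug 9, 1708: 366 days (Feb 29, 1708 is in that span).
Aug 9, 1708 → Aug 9, 1709: 365 days.
Aug 9, 1709 → Aug 9, 1710: 365 days.
Aug 9, 1710 → Aug 9, 1711: 365 days.
Aug 9, 1711 → Aug 9, 1712: 366 days (Feb 29, 1712 is in that span).
Aug 9, 1712 → Aug 9, 1713: 365 days.
Aug 9, 1713 → Aug 9, 1714: 365 days.
Aug 9, 1714 → Sep 9, 1714: 31 days (August has 31).
Sep 9, 1714 → Oct 9, 1714: 30 days (September has 30).
Oct 9, 1714 → Nov 9, 1714: 31 days (October has 31).
Nov 9, 1714 → Dec 9, 1714: 30 days (November has 30).
Dec 9, 1714 → Jan 9, 1715: 31 days (December has 31).
Jan 9, 1715 → Feb 9, 1715: 31 days (January has 31).
Feb 9, 1715 → Mar 9, 1715: 28 days (February has 28).
Mar 9, 1715 → Apr 9, 1715: 31 days (March has 31).
Apr 9, 1715 → May 9, 1715: 30 days (April has 30).
May 9, 1715 → Jun 9, 1715: 31 days (May has 31).
Jun 9, 1715 → Jul 9, 1715: 30 days (June has 30).
Jul 9, 1715 → Jul 28, 1715: 19 days.
Total: 6196 days.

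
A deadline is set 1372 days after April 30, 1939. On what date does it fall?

+366 (one year; includes Feb 29, 1940) → Apr 30, 1940 (1006 left).
+365 (one year) → Apr 30, 1941 (641 left).
+365 (one year) → Apr 30, 1942 (276 left).
Apr has 30 days: +1 → May 1, 1942 (275 left).
May has 31 days: +31 → Jun 1, 1942 (244 left).
Jun has 30 days: +30 → Jul 1, 1942 (214 left).
Jul has 31 days: +31 → Aug 1, 1942 (183 left).
Aug has 31 days: +31 → Sep 1, 1942 (152 left).
Sep has 30 days: +30 → Oct 1, 1942 (122 left).
Oct has 31 days: +31 → Nov 1, 1942 (91 left).
Nov has 30 days: +30 → Dec 1, 1942 (61 left).
Dec has 31 days: +31 → Jan 1, 1943 (30 left).
+30 → Jan 31, 1943.

January 31, 1943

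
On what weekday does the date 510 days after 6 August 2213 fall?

Thursday

Aug 6, 2213 is a Friday.
510 mod 7 = 6, so 510 days after a Friday is Friday + 6 = Thursday.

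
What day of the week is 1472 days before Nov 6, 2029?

First find the weekday of Nov 6, 2029. Doomsday rule: the anchor day for the 2000s is Tuesday. For year 29: 29÷12 = 2 r 5, and 5÷4 = 1, so 2+5+1 = 8.
Tuesday + 8 ≡ Wednesday — that's 2029's doomsday.
In November the doomsday date is Nov 7.
Nov 6 is 1 day before Nov 7; 1 mod 7 = 1, so Wednesday − 1 = Tuesday.
1472 mod 7 = 2, so 1472 days before a Tuesday is Tuesday − 2 = Sunday.

Sunday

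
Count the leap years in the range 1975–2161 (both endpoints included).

Multiples of 4 in [1975,2161]: 47.
Of those, multiples of 100: 2 (not leap unless ÷400).
Multiples of 400: 1.
Leap years = 47 − 2 + 1 = 46.

46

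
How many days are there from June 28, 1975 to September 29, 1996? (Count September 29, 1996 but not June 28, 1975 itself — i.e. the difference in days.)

Jun 28, 1975 → Jun 28, 1976: 366 days (Feb 29, 1976 is in that span).
Jun 28, 1976 → Jun 28, 1977: 365 days.
Jun 28, 1977 → Jun 28, 1978: 365 days.
Jun 28, 1978 → Jun 28, 1979: 365 days.
Jun 28, 1979 → Jun 28, 1980: 366 days (Feb 29, 1980 is in that span).
Jun 28, 1980 → Jun 28, 1981: 365 days.
Jun 28, 1981 → Jun 28, 1982: 365 days.
Jun 28, 1982 → Jun 28, 1983: 365 days.
Jun 28, 1983 → Jun 28, 1984: 366 days (Feb 29, 1984 is in that span).
Jun 28, 1984 → Jun 28, 1985: 365 days.
Jun 28, 1985 → Jun 28, 1986: 365 days.
Jun 28, 1986 → Jun 28, 1987: 365 days.
Jun 28, 1987 → Jun 28, 1988: 366 days (Feb 29, 1988 is in that span).
Jun 28, 1988 → Jun 28, 1989: 365 days.
Jun 28, 1989 → Jun 28, 1990: 365 days.
Jun 28, 1990 → Jun 28, 1991: 365 days.
Jun 28, 1991 → Jun 28, 1992: 366 days (Feb 29, 1992 is in that span).
Jun 28, 1992 → Jun 28, 1993: 365 days.
Jun 28, 1993 → Jun 28, 1994: 365 days.
Jun 28, 1994 → Jun 28, 1995: 365 days.
Jun 28, 1995 → Jun 28, 1996: 366 days (Feb 29, 1996 is in that span).
Jun 28, 1996 → Jul 28, 1996: 30 days (June has 30).
Jul 28, 1996 → Aug 28, 1996: 31 days (July has 31).
Aug 28, 1996 → Sep 28, 1996: 31 days (August has 31).
Sep 28, 1996 → Sep 29, 1996: 1 days.
Total: 7764 days.

7764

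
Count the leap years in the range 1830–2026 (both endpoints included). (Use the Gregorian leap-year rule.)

48

Multiples of 4 in [1830,2026]: 49.
Of those, multiples of 100: 2 (not leap unless ÷400).
Multiples of 400: 1.
Leap years = 49 − 2 + 1 = 48.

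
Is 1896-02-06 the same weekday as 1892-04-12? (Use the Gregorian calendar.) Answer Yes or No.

From Apr 12, 1892 to Feb 6, 1896 is 1395 days.
1395 mod 7 = 2, so they are different weekdays.
(Apr 12, 1892 is a Tuesday; Feb 6, 1896 is a Thursday.)

No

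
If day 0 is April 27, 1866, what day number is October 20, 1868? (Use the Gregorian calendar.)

Apr 27, 1866 → Apr 27, 1867: 365 days.
Apr 27, 1867 → Apr 27, 1868: 366 days (Feb 29, 1868 is in that span).
Apr 27, 1868 → May 27, 1868: 30 days (April has 30).
May 27, 1868 → Jun 27, 1868: 31 days (May has 31).
Jun 27, 1868 → Jul 27, 1868: 30 days (June has 30).
Jul 27, 1868 → Aug 27, 1868: 31 days (July has 31).
Aug 27, 1868 → Sep 27, 1868: 31 days (August has 31).
Sep 27, 1868 → Oct 20, 1868: 23 days.
Total: 907 days.

907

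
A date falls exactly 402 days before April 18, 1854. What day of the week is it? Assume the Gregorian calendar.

First find the weekday of Apr 18, 1854. Doomsday rule: the anchor day for the 1800s is Friday. For year 54: 54÷12 = 4 r 6, and 6÷4 = 1, so 4+6+1 = 11.
Friday + 11 ≡ Tuesday — that's 1854's doomsday.
In April the doomsday date is Apr 4.
Apr 18 is 14 days after Apr 4; 14 mod 7 = 0, so Tuesday + 0 = Tuesday.
402 mod 7 = 3, so 402 days before a Tuesday is Tuesday − 3 = Saturday.

Saturday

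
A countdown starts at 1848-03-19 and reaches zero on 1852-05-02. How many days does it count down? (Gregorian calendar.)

1505

Mar 19, 1848 → Mar 19, 1849: 365 days.
Mar 19, 1849 → Mar 19, 1850: 365 days.
Mar 19, 1850 → Mar 19, 1851: 365 days.
Mar 19, 1851 → Mar 19, 1852: 366 days (Feb 29, 1852 is in that span).
Mar 19, 1852 → Apr 19, 1852: 31 days (March has 31).
Apr 19, 1852 → May 2, 1852: 13 days.
Total: 1505 days.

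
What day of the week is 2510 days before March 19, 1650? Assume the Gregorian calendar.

Tuesday

Mar 19, 1650 is a Saturday.
2510 mod 7 = 4, so 2510 days before a Saturday is Saturday − 4 = Tuesday.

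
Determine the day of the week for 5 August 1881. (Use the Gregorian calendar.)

Doomsday rule: the anchor day for the 1800s is Friday. For year 81: 81÷12 = 6 r 9, and 9÷4 = 2, so 6+9+2 = 17.
Friday + 17 ≡ Monday — that's 1881's doomsday.
In August the doomsday date is Aug 8.
Aug 5 is 3 days before Aug 8; 3 mod 7 = 3, so Monday − 3 = Friday.

Friday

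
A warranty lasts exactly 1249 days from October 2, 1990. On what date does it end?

March 4, 1994

+365 (one year) → Oct 2, 1991 (884 left).
+366 (one year; includes Feb 29, 1992) → Oct 2, 1992 (518 left).
+365 (one year) → Oct 2, 1993 (153 left).
Oct has 31 days: +30 → Nov 1, 1993 (123 left).
Nov has 30 days: +30 → Dec 1, 1993 (93 left).
Dec has 31 days: +31 → Jan 1, 1994 (62 left).
Jan has 31 days: +31 → Feb 1, 1994 (31 left).
Feb has 28 days: +28 → Mar 1, 1994 (3 left).
+3 → Mar 4, 1994.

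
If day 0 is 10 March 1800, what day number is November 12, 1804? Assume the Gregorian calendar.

1708

Mar 10, 1800 → Mar 10, 1801: 365 days.
Mar 10, 1801 → Mar 10, 1802: 365 days.
Mar 10, 1802 → Mar 10, 1803: 365 days.
Mar 10, 1803 → Mar 10, 1804: 366 days (Feb 29, 1804 is in that span).
Mar 10, 1804 → Apr 10, 1804: 31 days (March has 31).
Apr 10, 1804 → May 10, 1804: 30 days (April has 30).
May 10, 1804 → Jun 10, 1804: 31 days (May has 31).
Jun 10, 1804 → Jul 10, 1804: 30 days (June has 30).
Jul 10, 1804 → Aug 10, 1804: 31 days (July has 31).
Aug 10, 1804 → Sep 10, 1804: 31 days (August has 31).
Sep 10, 1804 → Oct 10, 1804: 30 days (September has 30).
Oct 10, 1804 → Nov 10, 1804: 31 days (October has 31).
Nov 10, 1804 → Nov 12, 1804: 2 days.
Total: 1708 days.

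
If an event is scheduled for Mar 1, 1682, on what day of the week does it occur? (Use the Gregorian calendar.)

Sunday

Doomsday rule: the anchor day for the 1600s is Tuesday. For year 82: 82÷12 = 6 r 10, and 10÷4 = 2, so 6+10+2 = 18.
Tuesday + 18 ≡ Saturday — that's 1682's doomsday.
In March the doomsday date is Mar 14.
Mar 1 is 13 days before Mar 14; 13 mod 7 = 6, so Saturday − 6 = Sunday.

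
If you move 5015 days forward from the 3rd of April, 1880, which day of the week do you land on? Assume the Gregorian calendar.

Tuesday

Apr 3, 1880 is a Saturday.
5015 mod 7 = 3, so 5015 days after a Saturday is Saturday + 3 = Tuesday.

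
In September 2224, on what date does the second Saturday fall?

September 1, 2224 is a Wednesday.
The first Saturday is therefore September 4 (3 days later).
The second Saturday is 4 + 1×7 = September 11.

September 11, 2224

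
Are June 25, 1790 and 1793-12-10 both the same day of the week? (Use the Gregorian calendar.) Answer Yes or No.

From Jun 25, 1790 to Dec 10, 1793 is 1264 days.
1264 mod 7 = 4, so they are different weekdays.
(Jun 25, 1790 is a Friday; Dec 10, 1793 is a Tuesday.)

No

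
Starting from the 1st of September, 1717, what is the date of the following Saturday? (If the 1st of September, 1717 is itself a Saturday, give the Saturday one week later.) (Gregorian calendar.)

Sep 1, 1717 is a Wednesday.
From Wednesday to the next Saturday is 3 days.
Sep 1, 1717 + 3 = Sep 4, 1717.

September 4, 1717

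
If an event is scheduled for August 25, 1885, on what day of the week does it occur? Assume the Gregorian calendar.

Doomsday rule: the anchor day for the 1800s is Friday. For year 85: 85÷12 = 7 r 1, and 1÷4 = 0, so 7+1+0 = 8.
Friday + 8 ≡ Saturday — that's 1885's doomsday.
In August the doomsday date is Aug 8.
Aug 25 is 17 days after Aug 8; 17 mod 7 = 3, so Saturday + 3 = Tuesday.

Tuesday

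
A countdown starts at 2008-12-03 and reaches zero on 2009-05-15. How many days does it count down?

163

Dec 3, 2008 → Jan 3, 2009: 31 days (December has 31).
Jan 3, 2009 → Feb 3, 2009: 31 days (January has 31).
Feb 3, 2009 → Mar 3, 2009: 28 days (February has 28).
Mar 3, 2009 → Apr 3, 2009: 31 days (March has 31).
Apr 3, 2009 → May 3, 2009: 30 days (April has 30).
May 3, 2009 → May 15, 2009: 12 days.
Total: 163 days.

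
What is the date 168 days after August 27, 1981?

Aug has 31 days: +5 → Sep 1, 1981 (163 left).
Sep has 30 days: +30 → Oct 1, 1981 (133 left).
Oct has 31 days: +31 → Nov 1, 1981 (102 left).
Nov has 30 days: +30 → Dec 1, 1981 (72 left).
Dec has 31 days: +31 → Jan 1, 1982 (41 left).
Jan has 31 days: +31 → Feb 1, 1982 (10 left).
+10 → Feb 11, 1982.

February 11, 1982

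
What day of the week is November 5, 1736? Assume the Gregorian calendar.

Doomsday rule: the anchor day for the 1700s is Sunday. For year 36: 36÷12 = 3 r 0, and 0÷4 = 0, so 3+0+0 = 3.
Sunday + 3 ≡ Wednesday — that's 1736's doomsday.
In November the doomsday date is Nov 7.
Nov 5 is 2 days before Nov 7; 2 mod 7 = 2, so Wednesday − 2 = Monday.

Monday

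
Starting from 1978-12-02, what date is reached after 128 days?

Dec has 31 days: +30 → Jan 1, 1979 (98 left).
Jan has 31 days: +31 → Feb 1, 1979 (67 left).
Feb has 28 days: +28 → Mar 1, 1979 (39 left).
Mar has 31 days: +31 → Apr 1, 1979 (8 left).
+8 → Apr 9, 1979.

April 9, 1979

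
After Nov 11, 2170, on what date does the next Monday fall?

November 12, 2170

Nov 11, 2170 is a Sunday.
From Sunday to the next Monday is 1 day.
Nov 11, 2170 + 1 = Nov 12, 2170.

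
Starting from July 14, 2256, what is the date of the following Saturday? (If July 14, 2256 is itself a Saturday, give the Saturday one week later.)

Jul 14, 2256 is a Monday.
From Monday to the next Saturday is 5 days.
Jul 14, 2256 + 5 = Jul 19, 2256.

July 19, 2256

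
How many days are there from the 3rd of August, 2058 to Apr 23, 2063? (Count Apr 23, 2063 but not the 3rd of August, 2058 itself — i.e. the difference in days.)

1724

Aug 3, 2058 → Aug 3, 2059: 365 days.
Aug 3, 2059 → Aug 3, 2060: 366 days (Feb 29, 2060 is in that span).
Aug 3, 2060 → Aug 3, 2061: 365 days.
Aug 3, 2061 → Aug 3, 2062: 365 days.
Aug 3, 2062 → Sep 3, 2062: 31 days (August has 31).
Sep 3, 2062 → Oct 3, 2062: 30 days (September has 30).
Oct 3, 2062 → Nov 3, 2062: 31 days (October has 31).
Nov 3, 2062 → Dec 3, 2062: 30 days (November has 30).
Dec 3, 2062 → Jan 3, 2063: 31 days (December has 31).
Jan 3, 2063 → Feb 3, 2063: 31 days (January has 31).
Feb 3, 2063 → Mar 3, 2063: 28 days (February has 28).
Mar 3, 2063 → Apr 3, 2063: 31 days (March has 31).
Apr 3, 2063 → Apr 23, 2063: 20 days.
Total: 1724 days.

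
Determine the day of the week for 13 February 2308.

Thursday

Doomsday rule: the anchor day for the 2300s is Wednesday. For year 08: 8÷12 = 0 r 8, and 8÷4 = 2, so 0+8+2 = 10.
Wednesday + 10 ≡ Saturday — that's 2308's doomsday.
In February the doomsday date is Feb 29 (2308 is a leap year (divisible by 4)).
Feb 13 is 16 days before Feb 29; 16 mod 7 = 2, so Saturday − 2 = Thursday.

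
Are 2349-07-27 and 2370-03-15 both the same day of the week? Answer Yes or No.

No

From Jul 27, 2349 to Mar 15, 2370 is 7536 days.
7536 mod 7 = 4, so they are different weekdays.
(Jul 27, 2349 is a Wednesday; Mar 15, 2370 is a Sunday.)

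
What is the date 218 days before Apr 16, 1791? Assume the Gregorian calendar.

September 10, 1790

−16 → Mar 31, 1791 (end of Mar, 31 days; 202 left).
−31 → Feb 28, 1791 (end of Feb, 28 days; 171 left).
−28 → Jan 31, 1791 (end of Jan, 31 days; 143 left).
−31 → Dec 31, 1790 (end of Dec, 31 days; 112 left).
−31 → Nov 30, 1790 (end of Nov, 30 days; 81 left).
−30 → Oct 31, 1790 (end of Oct, 31 days; 51 left).
−31 → Sep 30, 1790 (end of Sep, 30 days; 20 left).
−20 → Sep 10, 1790.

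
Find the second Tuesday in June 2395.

June 13, 2395

June 1, 2395 is a Thursday.
The first Tuesday is therefore June 6 (5 days later).
The second Tuesday is 6 + 1×7 = June 13.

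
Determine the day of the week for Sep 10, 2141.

Doomsday rule: the anchor day for the 2100s is Sunday. For year 41: 41÷12 = 3 r 5, and 5÷4 = 1, so 3+5+1 = 9.
Sunday + 9 ≡ Tuesday — that's 2141's doomsday.
In September the doomsday date is Sep 5.
Sep 10 is 5 days after Sep 5; 5 mod 7 = 5, so Tuesday + 5 = Sunday.

Sunday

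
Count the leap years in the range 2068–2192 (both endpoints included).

Multiples of 4 in [2068,2192]: 32.
Of those, multiples of 100: 1 (not leap unless ÷400).
Multiples of 400: 0.
Leap years = 32 − 1 + 0 = 31.

31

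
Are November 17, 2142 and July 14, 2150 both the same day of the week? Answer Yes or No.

From Nov 17, 2142 to Jul 14, 2150 is 2796 days.
2796 mod 7 = 3, so they are different weekdays.
(Nov 17, 2142 is a Saturday; Jul 14, 2150 is a Tuesday.)

No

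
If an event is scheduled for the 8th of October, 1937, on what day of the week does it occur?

Friday

January 1, 1937 is a Friday.
Jan 1, 1937 → Feb 1, 1937: 31 days (January has 31).
Feb 1, 1937 → Mar 1, 1937: 28 days (February has 28).
Mar 1, 1937 → Apr 1, 1937: 31 days (March has 31).
Apr 1, 1937 → May 1, 1937: 30 days (April has 30).
May 1, 1937 → Jun 1, 1937: 31 days (May has 31).
Jun 1, 1937 → Jul 1, 1937: 30 days (June has 30).
Jul 1, 1937 → Aug 1, 1937: 31 days (July has 31).
Aug 1, 1937 → Sep 1, 1937: 31 days (August has 31).
Sep 1, 1937 → Oct 1, 1937: 30 days (September has 30).
Oct 1, 1937 → Oct 8, 1937: 7 days.
Total: 280 days.
280 mod 7 = 0, so Friday + 0 = Friday.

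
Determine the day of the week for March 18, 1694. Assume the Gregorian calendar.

Doomsday rule: the anchor day for the 1600s is Tuesday. For year 94: 94÷12 = 7 r 10, and 10÷4 = 2, so 7+10+2 = 19.
Tuesday + 19 ≡ Sunday — that's 1694's doomsday.
In March the doomsday date is Mar 14.
Mar 18 is 4 days after Mar 14; 4 mod 7 = 4, so Sunday + 4 = Thursday.

Thursday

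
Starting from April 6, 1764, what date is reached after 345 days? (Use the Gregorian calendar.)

March 17, 1765

Apr has 30 days: +25 → May 1, 1764 (320 left).
May has 31 days: +31 → Jun 1, 1764 (289 left).
Jun has 30 days: +30 → Jul 1, 1764 (259 left).
Jul has 31 days: +31 → Aug 1, 1764 (228 left).
Aug has 31 days: +31 → Sep 1, 1764 (197 left).
Sep has 30 days: +30 → Oct 1, 1764 (167 left).
Oct has 31 days: +31 → Nov 1, 1764 (136 left).
Nov has 30 days: +30 → Dec 1, 1764 (106 left).
Dec has 31 days: +31 → Jan 1, 1765 (75 left).
Jan has 31 days: +31 → Feb 1, 1765 (44 left).
Feb has 28 days: +28 → Mar 1, 1765 (16 left).
+16 → Mar 17, 1765.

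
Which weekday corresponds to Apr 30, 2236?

Saturday

Doomsday rule: the anchor day for the 2200s is Friday. For year 36: 36÷12 = 3 r 0, and 0÷4 = 0, so 3+0+0 = 3.
Friday + 3 ≡ Monday — that's 2236's doomsday.
In April the doomsday date is Apr 4.
Apr 30 is 26 days after Apr 4; 26 mod 7 = 5, so Monday + 5 = Saturday.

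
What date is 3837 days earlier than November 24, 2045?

−365 (one year) → Nov 24, 2044 (3472 left).
−366 (one year; includes Feb 29, 2044) → Nov 24, 2043 (3106 left).
−365 (one year) → Nov 24, 2042 (2741 left).
−365 (one year) → Nov 24, 2041 (2376 left).
−365 (one year) → Nov 24, 2040 (2011 left).
−366 (one year; includes Feb 29, 2040) → Nov 24, 2039 (1645 left).
−365 (one year) → Nov 24, 2038 (1280 left).
−365 (one year) → Nov 24, 2037 (915 left).
−365 (one year) → Nov 24, 2036 (550 left).
−366 (one year; includes Feb 29, 2036) → Nov 24, 2035 (184 left).
−24 → Oct 31, 2035 (end of Oct, 31 days; 160 left).
−31 → Sep 30, 2035 (end of Sep, 30 days; 129 left).
−30 → Aug 31, 2035 (end of Aug, 31 days; 99 left).
−31 → Jul 31, 2035 (end of Jul, 31 days; 68 left).
−31 → Jun 30, 2035 (end of Jun, 30 days; 37 left).
−30 → May 31, 2035 (end of May, 31 days; 7 left).
−7 → May 24, 2035.

May 24, 2035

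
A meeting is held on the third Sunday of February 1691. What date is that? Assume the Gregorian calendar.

February 18, 1691

February 1, 1691 is a Thursday.
The first Sunday is therefore February 4 (3 days later).
The third Sunday is 4 + 2×7 = February 18.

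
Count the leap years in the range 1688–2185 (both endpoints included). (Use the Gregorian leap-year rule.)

121

Multiples of 4 in [1688,2185]: 125.
Of those, multiples of 100: 5 (not leap unless ÷400).
Multiples of 400: 1.
Leap years = 125 − 5 + 1 = 121.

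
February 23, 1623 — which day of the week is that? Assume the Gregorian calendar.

Doomsday rule: the anchor day for the 1600s is Tuesday. For year 23: 23÷12 = 1 r 11, and 11÷4 = 2, so 1+11+2 = 14.
Tuesday + 14 ≡ Tuesday — that's 1623's doomsday.
In February the doomsday date is Feb 28 (1623 is not a leap year).
Feb 23 is 5 days before Feb 28; 5 mod 7 = 5, so Tuesday − 5 = Thursday.

Thursday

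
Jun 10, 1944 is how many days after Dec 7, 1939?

Dec 7, 1939 → Dec 7, 1940: 366 days (Feb 29, 1940 is in that span).
Dec 7, 1940 → Dec 7, 1941: 365 days.
Dec 7, 1941 → Dec 7, 1942: 365 days.
Dec 7, 1942 → Dec 7, 1943: 365 days.
Dec 7, 1943 → Jan 7, 1944: 31 days (December has 31).
Jan 7, 1944 → Feb 7, 1944: 31 days (January has 31).
Feb 7, 1944 → Mar 7, 1944: 29 days (February has 29).
Mar 7, 1944 → Apr 7, 1944: 31 days (March has 31).
Apr 7, 1944 → May 7, 1944: 30 days (April has 30).
May 7, 1944 → Jun 7, 1944: 31 days (May has 31).
Jun 7, 1944 → Jun 10, 1944: 3 days.
Total: 1647 days.

1647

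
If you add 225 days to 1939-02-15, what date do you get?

September 28, 1939

Feb has 28 days: +14 → Mar 1, 1939 (211 left).
Mar has 31 days: +31 → Apr 1, 1939 (180 left).
Apr has 30 days: +30 → May 1, 1939 (150 left).
May has 31 days: +31 → Jun 1, 1939 (119 left).
Jun has 30 days: +30 → Jul 1, 1939 (89 left).
Jul has 31 days: +31 → Aug 1, 1939 (58 left).
Aug has 31 days: +31 → Sep 1, 1939 (27 left).
+27 → Sep 28, 1939.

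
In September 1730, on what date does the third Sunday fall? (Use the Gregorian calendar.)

September 1, 1730 is a Friday.
The first Sunday is therefore September 3 (2 days later).
The third Sunday is 3 + 2×7 = September 17.

September 17, 1730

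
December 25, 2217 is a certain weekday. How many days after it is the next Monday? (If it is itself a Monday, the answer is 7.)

4

Dec 25, 2217 is a Thursday.
From Thursday to the next Monday is 4 days.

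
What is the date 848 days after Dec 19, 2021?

April 15, 2024

+365 (one year) → Dec 19, 2022 (483 left).
+365 (one year) → Dec 19, 2023 (118 left).
Dec has 31 days: +13 → Jan 1, 2024 (105 left).
Jan has 31 days: +31 → Feb 1, 2024 (74 left).
Feb has 29 days: +29 → Mar 1, 2024 (45 left).
Mar has 31 days: +31 → Apr 1, 2024 (14 left).
+14 → Apr 15, 2024.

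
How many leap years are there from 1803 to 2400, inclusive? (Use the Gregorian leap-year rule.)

Multiples of 4 in [1803,2400]: 150.
Of those, multiples of 100: 6 (not leap unless ÷400).
Multiples of 400: 2.
Leap years = 150 − 6 + 2 = 146.

146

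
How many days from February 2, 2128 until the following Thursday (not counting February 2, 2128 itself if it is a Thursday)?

3

Feb 2, 2128 is a Monday.
From Monday to the next Thursday is 3 days.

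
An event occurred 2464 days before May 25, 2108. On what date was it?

August 26, 2101

−366 (one year; includes Feb 29, 2108) → May 25, 2107 (2098 left).
−365 (one year) → May 25, 2106 (1733 left).
−365 (one year) → May 25, 2105 (1368 left).
−365 (one year) → May 25, 2104 (1003 left).
−366 (one year; includes Feb 29, 2104) → May 25, 2103 (637 left).
−365 (one year) → May 25, 2102 (272 left).
−25 → Apr 30, 2102 (end of Apr, 30 days; 247 left).
−30 → Mar 31, 2102 (end of Mar, 31 days; 217 left).
−31 → Feb 28, 2102 (end of Feb, 28 days; 186 left).
−28 → Jan 31, 2102 (end of Jan, 31 days; 158 left).
−31 → Dec 31, 2101 (end of Dec, 31 days; 127 left).
−31 → Nov 30, 2101 (end of Nov, 30 days; 96 left).
−30 → Oct 31, 2101 (end of Oct, 31 days; 66 left).
−31 → Sep 30, 2101 (end of Sep, 30 days; 35 left).
−30 → Aug 31, 2101 (end of Aug, 31 days; 5 left).
−5 → Aug 26, 2101.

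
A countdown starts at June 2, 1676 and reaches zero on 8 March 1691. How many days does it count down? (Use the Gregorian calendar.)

Jun 2, 1676 → Jun 2, 1677: 365 days.
Jun 2, 1677 → Jun 2, 1678: 365 days.
Jun 2, 1678 → Jun 2, 1679: 365 days.
Jun 2, 1679 → Jun 2, 1680: 366 days (Feb 29, 1680 is in that span).
Jun 2, 1680 → Jun 2, 1681: 365 days.
Jun 2, 1681 → Jun 2, 1682: 365 days.
Jun 2, 1682 → Jun 2, 1683: 365 days.
Jun 2, 1683 → Jun 2, 1684: 366 days (Feb 29, 1684 is in that span).
Jun 2, 1684 → Jun 2, 1685: 365 days.
Jun 2, 1685 → Jun 2, 1686: 365 days.
Jun 2, 1686 → Jun 2, 1687: 365 days.
Jun 2, 1687 → Jun 2, 1688: 366 days (Feb 29, 1688 is in that span).
Jun 2, 1688 → Jun 2, 1689: 365 days.
Jun 2, 1689 → Jun 2, 1690: 365 days.
Jun 2, 1690 → Jul 2, 1690: 30 days (June has 30).
Jul 2, 1690 → Aug 2, 1690: 31 days (July has 31).
Aug 2, 1690 → Sep 2, 1690: 31 days (August has 31).
Sep 2, 1690 → Oct 2, 1690: 30 days (September has 30).
Oct 2, 1690 → Nov 2, 1690: 31 days (October has 31).
Nov 2, 1690 → Dec 2, 1690: 30 days (November has 30).
Dec 2, 1690 → Jan 2, 1691: 31 days (December has 31).
Jan 2, 1691 → Feb 2, 1691: 31 days (January has 31).
Feb 2, 1691 → Mar 2, 1691: 28 days (February has 28).
Mar 2, 1691 → Mar 8, 1691: 6 days.
Total: 5392 days.

5392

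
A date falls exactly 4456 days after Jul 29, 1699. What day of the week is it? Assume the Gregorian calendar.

First find the weekday of Jul 29, 1699. Doomsday rule: the anchor day for the 1600s is Tuesday. For year 99: 99÷12 = 8 r 3, and 3÷4 = 0, so 8+3+0 = 11.
Tuesday + 11 ≡ Saturday — that's 1699's doomsday.
In July the doomsday date is Jul 11.
Jul 29 is 18 days after Jul 11; 18 mod 7 = 4, so Saturday + 4 = Wednesday.
4456 mod 7 = 4, so 4456 days after a Wednesday is Wednesday + 4 = Sunday.

Sunday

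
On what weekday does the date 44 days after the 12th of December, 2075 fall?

Dec 12, 2075 is a Thursday.
44 mod 7 = 2, so 44 days after a Thursday is Thursday + 2 = Saturday.

Saturday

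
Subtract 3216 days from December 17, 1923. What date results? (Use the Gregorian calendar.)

February 26, 1915

−365 (one year) → Dec 17, 1922 (2851 left).
−365 (one year) → Dec 17, 1921 (2486 left).
−365 (one year) → Dec 17, 1920 (2121 left).
−366 (one year; includes Feb 29, 1920) → Dec 17, 1919 (1755 left).
−365 (one year) → Dec 17, 1918 (1390 left).
−365 (one year) → Dec 17, 1917 (1025 left).
−365 (one year) → Dec 17, 1916 (660 left).
−366 (one year; includes Feb 29, 1916) → Dec 17, 1915 (294 left).
−17 → Nov 30, 1915 (end of Nov, 30 days; 277 left).
−30 → Oct 31, 1915 (end of Oct, 31 days; 247 left).
−31 → Sep 30, 1915 (end of Sep, 30 days; 216 left).
−30 → Aug 31, 1915 (end of Aug, 31 days; 186 left).
−31 → Jul 31, 1915 (end of Jul, 31 days; 155 left).
−31 → Jun 30, 1915 (end of Jun, 30 days; 124 left).
−30 → May 31, 1915 (end of May, 31 days; 94 left).
−31 → Apr 30, 1915 (end of Apr, 30 days; 63 left).
−30 → Mar 31, 1915 (end of Mar, 31 days; 33 left).
−31 → Feb 28, 1915 (end of Feb, 28 days; 2 left).
−2 → Feb 26, 1915.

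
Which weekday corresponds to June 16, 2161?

Tuesday

January 1, 2161 is a Thursday.
Jan 1, 2161 → Feb 1, 2161: 31 days (January has 31).
Feb 1, 2161 → Mar 1, 2161: 28 days (February has 28).
Mar 1, 2161 → Apr 1, 2161: 31 days (March has 31).
Apr 1, 2161 → May 1, 2161: 30 days (April has 30).
May 1, 2161 → Jun 1, 2161: 31 days (May has 31).
Jun 1, 2161 → Jun 16, 2161: 15 days.
Total: 166 days.
166 mod 7 = 5, so Thursday + 5 = Tuesday.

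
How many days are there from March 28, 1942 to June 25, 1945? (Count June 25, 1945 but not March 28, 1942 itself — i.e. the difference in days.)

Mar 28, 1942 → Mar 28, 1943: 365 days.
Mar 28, 1943 → Mar 28, 1944: 366 days (Feb 29, 1944 is in that span).
Mar 28, 1944 → Mar 28, 1945: 365 days.
Mar 28, 1945 → Apr 28, 1945: 31 days (March has 31).
Apr 28, 1945 → May 28, 1945: 30 days (April has 30).
May 28, 1945 → Jun 25, 1945: 28 days.
Total: 1185 days.

1185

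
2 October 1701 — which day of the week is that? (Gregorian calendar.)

Doomsday rule: the anchor day for the 1700s is Sunday. For year 01: 1÷12 = 0 r 1, and 1÷4 = 0, so 0+1+0 = 1.
Sunday + 1 ≡ Monday — that's 1701's doomsday.
In October the doomsday date is Oct 10.
Oct 2 is 8 days before Oct 10; 8 mod 7 = 1, so Monday − 1 = Sunday.

Sunday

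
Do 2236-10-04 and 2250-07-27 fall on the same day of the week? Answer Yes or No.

No

From Oct 4, 2236 to Jul 27, 2250 is 5044 days.
5044 mod 7 = 4, so they are different weekdays.
(Oct 4, 2236 is a Tuesday; Jul 27, 2250 is a Saturday.)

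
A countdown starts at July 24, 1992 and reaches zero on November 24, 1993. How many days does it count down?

488

Jul 24, 1992 → Jul 24, 1993: 365 days.
Jul 24, 1993 → Aug 24, 1993: 31 days (July has 31).
Aug 24, 1993 → Sep 24, 1993: 31 days (August has 31).
Sep 24, 1993 → Oct 24, 1993: 30 days (September has 30).
Oct 24, 1993 → Nov 24, 1993: 31 days.
Total: 488 days.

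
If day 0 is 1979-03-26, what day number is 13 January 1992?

Mar 26, 1979 → Mar 26, 1980: 366 days (Feb 29, 1980 is in that span).
Mar 26, 1980 → Mar 26, 1981: 365 days.
Mar 26, 1981 → Mar 26, 1982: 365 days.
Mar 26, 1982 → Mar 26, 1983: 365 days.
Mar 26, 1983 → Mar 26, 1984: 366 days (Feb 29, 1984 is in that span).
Mar 26, 1984 → Mar 26, 1985: 365 days.
Mar 26, 1985 → Mar 26, 1986: 365 days.
Mar 26, 1986 → Mar 26, 1987: 365 days.
Mar 26, 1987 → Mar 26, 1988: 366 days (Feb 29, 1988 is in that span).
Mar 26, 1988 → Mar 26, 1989: 365 days.
Mar 26, 1989 → Mar 26, 1990: 365 days.
Mar 26, 1990 → Mar 26, 1991: 365 days.
Mar 26, 1991 → Apr 26, 1991: 31 days (March has 31).
Apr 26, 1991 → May 26, 1991: 30 days (April has 30).
May 26, 1991 → Jun 26, 1991: 31 days (May has 31).
Jun 26, 1991 → Jul 26, 1991: 30 days (June has 30).
Jul 26, 1991 → Aug 26, 1991: 31 days (July has 31).
Aug 26, 1991 → Sep 26, 1991: 31 days (August has 31).
Sep 26, 1991 → Oct 26, 1991: 30 days (September has 30).
Oct 26, 1991 → Nov 26, 1991: 31 days (October has 31).
Nov 26, 1991 → Dec 26, 1991: 30 days (November has 30).
Dec 26, 1991 → Jan 13, 1992: 18 days.
Total: 4676 days.

4676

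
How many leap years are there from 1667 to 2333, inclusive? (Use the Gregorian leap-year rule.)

Multiples of 4 in [1667,2333]: 167.
Of those, multiples of 100: 7 (not leap unless ÷400).
Multiples of 400: 1.
Leap years = 167 − 7 + 1 = 161.

161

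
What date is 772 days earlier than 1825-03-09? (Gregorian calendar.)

January 27, 1823

−365 (one year) → Mar 9, 1824 (407 left).
−366 (one year; includes Feb 29, 1824) → Mar 9, 1823 (41 left).
−9 → Feb 28, 1823 (end of Feb, 28 days; 32 left).
−28 → Jan 31, 1823 (end of Jan, 31 days; 4 left).
−4 → Jan 27, 1823.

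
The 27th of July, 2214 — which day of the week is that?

Wednesday

Doomsday rule: the anchor day for the 2200s is Friday. For year 14: 14÷12 = 1 r 2, and 2÷4 = 0, so 1+2+0 = 3.
Friday + 3 ≡ Monday — that's 2214's doomsday.
In July the doomsday date is Jul 11.
Jul 27 is 16 days after Jul 11; 16 mod 7 = 2, so Monday + 2 = Wednesday.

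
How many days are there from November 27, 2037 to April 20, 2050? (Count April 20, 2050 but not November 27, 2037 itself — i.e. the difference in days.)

Nov 27, 2037 → Nov 27, 2038: 365 days.
Nov 27, 2038 → Nov 27, 2039: 365 days.
Nov 27, 2039 → Nov 27, 2040: 366 days (Feb 29, 2040 is in that span).
Nov 27, 2040 → Nov 27, 2041: 365 days.
Nov 27, 2041 → Nov 27, 2042: 365 days.
Nov 27, 2042 → Nov 27, 2043: 365 days.
Nov 27, 2043 → Nov 27, 2044: 366 days (Feb 29, 2044 is in that span).
Nov 27, 2044 → Nov 27, 2045: 365 days.
Nov 27, 2045 → Nov 27, 2046: 365 days.
Nov 27, 2046 → Nov 27, 2047: 365 days.
Nov 27, 2047 → Nov 27, 2048: 366 days (Feb 29, 2048 is in that span).
Nov 27, 2048 → Nov 27, 2049: 365 days.
Nov 27, 2049 → Dec 27, 2049: 30 days (November has 30).
Dec 27, 2049 → Jan 27, 2050: 31 days (December has 31).
Jan 27, 2050 → Feb 27, 2050: 31 days (January has 31).
Feb 27, 2050 → Mar 27, 2050: 28 days (February has 28).
Mar 27, 2050 → Apr 20, 2050: 24 days.
Total: 4527 days.

4527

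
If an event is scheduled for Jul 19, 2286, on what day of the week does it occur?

Doomsday rule: the anchor day for the 2200s is Friday. For year 86: 86÷12 = 7 r 2, and 2÷4 = 0, so 7+2+0 = 9.
Friday + 9 ≡ Sunday — that's 2286's doomsday.
In July the doomsday date is Jul 11.
Jul 19 is 8 days after Jul 11; 8 mod 7 = 1, so Sunday + 1 = Monday.

Monday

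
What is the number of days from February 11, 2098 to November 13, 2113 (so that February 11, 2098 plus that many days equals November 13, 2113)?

5753

Feb 11, 2098 → Feb 11, 2099: 365 days.
Feb 11, 2099 → Feb 11, 2100: 365 days.
Feb 11, 2100 → Feb 11, 2101: 365 days.
Feb 11, 2101 → Feb 11, 2102: 365 days.
Feb 11, 2102 → Feb 11, 2103: 365 days.
Feb 11, 2103 → Feb 11, 2104: 365 days.
Feb 11, 2104 → Feb 11, 2105: 366 days (Feb 29, 2104 is in that span).
Feb 11, 2105 → Feb 11, 2106: 365 days.
Feb 11, 2106 → Feb 11, 2107: 365 days.
Feb 11, 2107 → Feb 11, 2108: 365 days.
Feb 11, 2108 → Feb 11, 2109: 366 days (Feb 29, 2108 is in that span).
Feb 11, 2109 → Feb 11, 2110: 365 days.
Feb 11, 2110 → Feb 11, 2111: 365 days.
Feb 11, 2111 → Feb 11, 2112: 365 days.
Feb 11, 2112 → Feb 11, 2113: 366 days (Feb 29, 2112 is in that span).
Feb 11, 2113 → Mar 11, 2113: 28 days (February has 28).
Mar 11, 2113 → Apr 11, 2113: 31 days (March has 31).
Apr 11, 2113 → May 11, 2113: 30 days (April has 30).
May 11, 2113 → Jun 11, 2113: 31 days (May has 31).
Jun 11, 2113 → Jul 11, 2113: 30 days (June has 30).
Jul 11, 2113 → Aug 11, 2113: 31 days (July has 31).
Aug 11, 2113 → Sep 11, 2113: 31 days (August has 31).
Sep 11, 2113 → Oct 11, 2113: 30 days (September has 30).
Oct 11, 2113 → Nov 11, 2113: 31 days (October has 31).
Nov 11, 2113 → Nov 13, 2113: 2 days.
Total: 5753 days.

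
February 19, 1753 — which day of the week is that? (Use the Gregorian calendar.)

Doomsday rule: the anchor day for the 1700s is Sunday. For year 53: 53÷12 = 4 r 5, and 5÷4 = 1, so 4+5+1 = 10.
Sunday + 10 ≡ Wednesday — that's 1753's doomsday.
In February the doomsday date is Feb 28 (1753 is not a leap year).
Feb 19 is 9 days before Feb 28; 9 mod 7 = 2, so Wednesday − 2 = Monday.

Monday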